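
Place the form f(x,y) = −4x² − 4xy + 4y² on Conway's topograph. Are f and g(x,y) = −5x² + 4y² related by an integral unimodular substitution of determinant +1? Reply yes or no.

D₁ = 80, D₂ = 80
river cycle of f (length 2): (4, 4, -4), (-4, 4, 4)
river cycle of g (length 2): (4, 8, -1), (-1, 8, 4)
cycles differ ⇒ inequivalent

no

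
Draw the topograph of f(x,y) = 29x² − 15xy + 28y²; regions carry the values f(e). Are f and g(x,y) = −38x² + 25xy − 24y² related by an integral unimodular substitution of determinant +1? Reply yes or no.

D₁ = -3023, D₂ = -3023
f: flip: (29,-15,28)→(28,15,29)
f: reduced (well bottom): (28,15,29) with a≤c, −a<b≤a
g is negative-definite; reduce −g:
−g: flip: (38,-25,24)→(24,25,38)
−g: translate: b→-23 (≡25 mod 48), so (24,25,38)→(24,-23,37)
−g: reduced (well bottom): (24,-23,37) with a≤c, −a<b≤a
flip sign back: reduced form of g is (-24,23,-37)
reduced forms (28, 15, 29) vs (-24, 23, -37) ⇒ inequivalent

no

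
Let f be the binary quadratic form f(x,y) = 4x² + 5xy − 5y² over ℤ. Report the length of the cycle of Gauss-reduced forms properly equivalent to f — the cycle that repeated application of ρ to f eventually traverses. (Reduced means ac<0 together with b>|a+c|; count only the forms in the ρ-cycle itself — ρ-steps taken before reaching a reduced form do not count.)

D = 105, ⌊√D⌋ = 10
river: ρ → (-5,5,4)
river: ρ → (4,3,-6)
river: ρ → (-6,9,1)
river: ρ → (1,9,-6)
river: ρ → (-6,3,4)
river: ρ → (4,5,-5)
ρ-cycle length = 6 (tail of 0 descent steps not counted)

6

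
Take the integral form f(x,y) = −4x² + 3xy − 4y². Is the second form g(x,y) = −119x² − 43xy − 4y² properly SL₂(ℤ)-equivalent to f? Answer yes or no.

D₁ = -55, D₂ = -55
f is negative-definite; reduce −f:
−f: flip: (4,-3,4)→(4,3,4)
−f: reduced (well bottom): (4,3,4) with a≤c, −a<b≤a
flip sign back: reduced form of f is (-4,-3,-4)
g is negative-definite; reduce −g:
−g: flip: (119,43,4)→(4,-43,119)
−g: translate: b→-3 (≡-43 mod 8), so (4,-43,119)→(4,-3,4)
−g: flip: (4,-3,4)→(4,3,4)
−g: reduced (well bottom): (4,3,4) with a≤c, −a<b≤a
flip sign back: reduced form of g is (-4,-3,-4)
reduced forms (-4, -3, -4) vs (-4, -3, -4) ⇒ equivalent

yes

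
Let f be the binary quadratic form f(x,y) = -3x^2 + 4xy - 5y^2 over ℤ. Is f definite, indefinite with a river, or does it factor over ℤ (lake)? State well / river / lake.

D = b²−4ac = 4² − 4·(-3)·(-5) = -44
D < 0 ⇒ definite ⇒ every region one sign ⇒ single well

well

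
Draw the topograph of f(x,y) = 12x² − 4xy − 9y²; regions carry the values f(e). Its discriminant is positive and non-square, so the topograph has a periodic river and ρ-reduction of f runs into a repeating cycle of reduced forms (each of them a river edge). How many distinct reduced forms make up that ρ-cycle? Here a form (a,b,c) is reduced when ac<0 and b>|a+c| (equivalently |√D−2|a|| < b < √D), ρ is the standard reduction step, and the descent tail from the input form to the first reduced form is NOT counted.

D = 448, ⌊√D⌋ = 21
descent: ρ → (-9,4,12)  [lands on river]
river: ρ → (12,20,-1)
river: ρ → (-1,20,12)
river: ρ → (12,4,-9)
river: ρ → (-9,14,7)
river: ρ → (7,14,-9)
ρ-cycle length = 6 (tail of 1 descent step not counted)

6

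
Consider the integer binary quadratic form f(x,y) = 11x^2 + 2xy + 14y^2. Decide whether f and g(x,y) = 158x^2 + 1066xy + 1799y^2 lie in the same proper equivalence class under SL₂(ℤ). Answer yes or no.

D₁ = -612, D₂ = -612
f: reduced (well bottom): (11,2,14) with a≤c, −a<b≤a
g: translate: b→118 (≡1066 mod 316), so (158,1066,1799)→(158,118,23)
g: flip: (158,118,23)→(23,-118,158)
g: translate: b→20 (≡-118 mod 46), so (23,-118,158)→(23,20,11)
g: flip: (23,20,11)→(11,-20,23)
g: translate: b→2 (≡-20 mod 22), so (11,-20,23)→(11,2,14)
g: reduced (well bottom): (11,2,14) with a≤c, −a<b≤a
reduced forms (11, 2, 14) vs (11, 2, 14) ⇒ equivalent

yes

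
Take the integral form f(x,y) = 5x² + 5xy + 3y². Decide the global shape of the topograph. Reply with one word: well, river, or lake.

D = b²−4ac = 5² − 4·5·3 = -35
D < 0 ⇒ definite ⇒ every region one sign ⇒ single well

well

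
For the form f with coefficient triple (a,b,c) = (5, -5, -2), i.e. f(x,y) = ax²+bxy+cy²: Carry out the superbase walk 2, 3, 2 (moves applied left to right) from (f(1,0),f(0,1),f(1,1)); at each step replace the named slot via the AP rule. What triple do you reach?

start (5,-2,-2) = (f(1,0),f(0,1),f(1,1))
replace slot 2: 2·(5+(-2)) − (-2) = 8 → (5,8,-2)
replace slot 3: 2·(5+8) − (-2) = 28 → (5,8,28)
replace slot 2: 2·(5+28) − 8 = 58 → (5,58,28)

5,58,28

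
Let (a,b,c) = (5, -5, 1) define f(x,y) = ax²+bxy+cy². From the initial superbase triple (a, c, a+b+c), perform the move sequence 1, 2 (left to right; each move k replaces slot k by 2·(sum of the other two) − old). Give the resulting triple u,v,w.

start (5,1,1) = (f(1,0),f(0,1),f(1,1))
replace slot 1: 2·(1+1) − 5 = -1 → (-1,1,1)
replace slot 2: 2·((-1)+1) − 1 = -1 → (-1,-1,1)

-1,-1,1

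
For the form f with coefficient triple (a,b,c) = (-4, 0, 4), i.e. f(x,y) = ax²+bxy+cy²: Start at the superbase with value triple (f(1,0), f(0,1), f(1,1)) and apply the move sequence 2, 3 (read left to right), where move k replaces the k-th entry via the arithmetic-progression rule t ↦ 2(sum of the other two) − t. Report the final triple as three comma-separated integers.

start (-4,4,0) = (f(1,0),f(0,1),f(1,1))
replace slot 2: 2·((-4)+0) − 4 = -12 → (-4,-12,0)
replace slot 3: 2·((-4)+(-12)) − 0 = -32 → (-4,-12,-32)

-4,-12,-32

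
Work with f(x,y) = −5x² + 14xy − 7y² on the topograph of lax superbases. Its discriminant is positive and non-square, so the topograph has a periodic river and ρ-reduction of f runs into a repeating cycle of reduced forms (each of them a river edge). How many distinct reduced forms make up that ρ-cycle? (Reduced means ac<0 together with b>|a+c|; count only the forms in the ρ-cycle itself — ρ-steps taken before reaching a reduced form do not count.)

D = 56, ⌊√D⌋ = 7
descent: ρ → (-7,0,2)
descent: ρ → (2,4,-5)  [lands on river]
river: ρ → (-5,6,1)
river: ρ → (1,6,-5)
river: ρ → (-5,4,2)
ρ-cycle length = 4 (tail of 2 descent steps not counted)

4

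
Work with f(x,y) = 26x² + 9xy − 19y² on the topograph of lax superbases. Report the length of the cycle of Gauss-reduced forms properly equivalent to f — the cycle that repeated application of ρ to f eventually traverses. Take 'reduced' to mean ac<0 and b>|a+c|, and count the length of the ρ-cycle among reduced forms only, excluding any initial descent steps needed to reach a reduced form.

D = 2057, ⌊√D⌋ = 45
river: ρ → (-19,29,16)
river: ρ → (16,35,-13)
river: ρ → (-13,43,4)
river: ρ → (4,45,-2)
river: ρ → (-2,43,26)
river: ρ → (26,9,-19)
ρ-cycle length = 6 (tail of 0 descent steps not counted)

6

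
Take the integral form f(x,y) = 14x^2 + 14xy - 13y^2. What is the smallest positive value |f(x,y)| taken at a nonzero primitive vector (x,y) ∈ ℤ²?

river: ρ → (-13,12,15)
river: ρ → (15,18,-10)
river: ρ → (-10,22,11)
river: ρ → (11,22,-10)
river: ρ → (-10,18,15)
river: ρ → (15,12,-13)
river: ρ → (-13,14,14)
river: ρ → (14,14,-13)
closes: descent 0, river 8
min |a| on river = 10

10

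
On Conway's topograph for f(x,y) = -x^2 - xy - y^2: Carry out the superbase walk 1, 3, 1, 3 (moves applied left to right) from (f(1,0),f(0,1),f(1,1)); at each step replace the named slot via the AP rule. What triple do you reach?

start (-1,-1,-3) = (f(1,0),f(0,1),f(1,1))
replace slot 1: 2·((-1)+(-3)) − (-1) = -7 → (-7,-1,-3)
replace slot 3: 2·((-7)+(-1)) − (-3) = -13 → (-7,-1,-13)
replace slot 1: 2·((-1)+(-13)) − (-7) = -21 → (-21,-1,-13)
replace slot 3: 2·((-21)+(-1)) − (-13) = -31 → (-21,-1,-31)

-21,-1,-31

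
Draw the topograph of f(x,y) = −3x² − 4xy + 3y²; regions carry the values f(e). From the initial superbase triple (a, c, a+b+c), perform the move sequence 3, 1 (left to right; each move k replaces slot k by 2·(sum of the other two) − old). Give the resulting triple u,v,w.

start (-3,3,-4) = (f(1,0),f(0,1),f(1,1))
replace slot 3: 2·((-3)+3) − (-4) = 4 → (-3,3,4)
replace slot 1: 2·(3+4) − (-3) = 17 → (17,3,4)

17,3,4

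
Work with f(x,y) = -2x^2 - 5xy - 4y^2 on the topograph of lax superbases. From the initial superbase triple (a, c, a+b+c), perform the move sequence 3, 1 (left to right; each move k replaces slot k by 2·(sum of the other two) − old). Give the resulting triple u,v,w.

start (-2,-4,-11) = (f(1,0),f(0,1),f(1,1))
replace slot 3: 2·((-2)+(-4)) − (-11) = -1 → (-2,-4,-1)
replace slot 1: 2·((-4)+(-1)) − (-2) = -8 → (-8,-4,-1)

-8,-4,-1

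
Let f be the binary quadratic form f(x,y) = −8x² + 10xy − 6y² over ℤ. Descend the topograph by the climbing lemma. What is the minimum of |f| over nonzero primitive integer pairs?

translate: b→6 (≡-10 mod 16), so (8,-10,6)→(8,6,4)
flip: (8,6,4)→(4,-6,8)
translate: b→2 (≡-6 mod 8), so (4,-6,8)→(4,2,6)
reduced (well bottom): (4,2,6) with a≤c, −a<b≤a
well minimum |f| = |-4| = 4 (negative-definite)

4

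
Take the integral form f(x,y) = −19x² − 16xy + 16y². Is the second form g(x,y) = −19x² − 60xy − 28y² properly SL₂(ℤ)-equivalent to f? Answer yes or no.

D₁ = 1472, D₂ = 1472
river cycle of f (length 8): (16, 16, -19), (-19, 22, 13), (13, 30, -11), (-11, 36, 4), (4, 36, -11), (-11, 30, 13), (13, 22, -19), (-19, 16, 16)
river cycle of g (length 8): (13, 22, -19), (-19, 16, 16), (16, 16, -19), (-19, 22, 13), (13, 30, -11), (-11, 36, 4), (4, 36, -11), (-11, 30, 13)
cycles coincide ⇒ equivalent

yes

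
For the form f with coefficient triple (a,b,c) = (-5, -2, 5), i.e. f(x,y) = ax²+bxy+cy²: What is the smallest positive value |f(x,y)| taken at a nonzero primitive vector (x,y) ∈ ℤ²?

descent: ρ → (5,2,-5)  [lands on river]
river: ρ → (-5,8,2)
river: ρ → (2,8,-5)
river: ρ → (-5,2,5)
river: ρ → (5,8,-2)
river: ρ → (-2,8,5)
closes: descent 1, river 6
min |a| on river = 2

2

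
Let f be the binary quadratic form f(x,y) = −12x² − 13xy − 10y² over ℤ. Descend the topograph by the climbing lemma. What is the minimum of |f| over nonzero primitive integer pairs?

translate: b→-11 (≡13 mod 24), so (12,13,10)→(12,-11,9)
flip: (12,-11,9)→(9,11,12)
translate: b→-7 (≡11 mod 18), so (9,11,12)→(9,-7,10)
reduced (well bottom): (9,-7,10) with a≤c, −a<b≤a
well minimum |f| = |-9| = 9 (negative-definite)

9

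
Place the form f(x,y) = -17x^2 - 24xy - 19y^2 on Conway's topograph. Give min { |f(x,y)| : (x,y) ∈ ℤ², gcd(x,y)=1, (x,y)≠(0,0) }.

translate: b→-10 (≡24 mod 34), so (17,24,19)→(17,-10,12)
flip: (17,-10,12)→(12,10,17)
reduced (well bottom): (12,10,17) with a≤c, −a<b≤a
well minimum |f| = |-12| = 12 (negative-definite)

12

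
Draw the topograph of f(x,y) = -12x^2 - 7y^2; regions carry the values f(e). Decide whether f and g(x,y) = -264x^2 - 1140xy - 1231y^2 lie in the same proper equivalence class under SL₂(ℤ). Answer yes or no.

D₁ = -336, D₂ = -336
f is negative-definite; reduce −f:
−f: flip: (12,0,7)→(7,0,12)
−f: reduced (well bottom): (7,0,12) with a≤c, −a<b≤a
flip sign back: reduced form of f is (-7,0,-12)
g is negative-definite; reduce −g:
−g: translate: b→84 (≡1140 mod 528), so (264,1140,1231)→(264,84,7)
−g: flip: (264,84,7)→(7,-84,264)
−g: translate: b→0 (≡-84 mod 14), so (7,-84,264)→(7,0,12)
−g: reduced (well bottom): (7,0,12) with a≤c, −a<b≤a
flip sign back: reduced form of g is (-7,0,-12)
reduced forms (-7, 0, -12) vs (-7, 0, -12) ⇒ equivalent

yes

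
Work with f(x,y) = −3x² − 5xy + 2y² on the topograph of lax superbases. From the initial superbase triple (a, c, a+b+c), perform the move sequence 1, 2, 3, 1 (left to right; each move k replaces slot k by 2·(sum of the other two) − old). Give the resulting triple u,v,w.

start (-3,2,-6) = (f(1,0),f(0,1),f(1,1))
replace slot 1: 2·(2+(-6)) − (-3) = -5 → (-5,2,-6)
replace slot 2: 2·((-5)+(-6)) − 2 = -24 → (-5,-24,-6)
replace slot 3: 2·((-5)+(-24)) − (-6) = -52 → (-5,-24,-52)
replace slot 1: 2·((-24)+(-52)) − (-5) = -147 → (-147,-24,-52)

-147,-24,-52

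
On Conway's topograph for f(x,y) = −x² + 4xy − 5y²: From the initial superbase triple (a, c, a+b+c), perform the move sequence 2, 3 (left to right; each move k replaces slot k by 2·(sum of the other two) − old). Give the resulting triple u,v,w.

start (-1,-5,-2) = (f(1,0),f(0,1),f(1,1))
replace slot 2: 2·((-1)+(-2)) − (-5) = -1 → (-1,-1,-2)
replace slot 3: 2·((-1)+(-1)) − (-2) = -2 → (-1,-1,-2)

-1,-1,-2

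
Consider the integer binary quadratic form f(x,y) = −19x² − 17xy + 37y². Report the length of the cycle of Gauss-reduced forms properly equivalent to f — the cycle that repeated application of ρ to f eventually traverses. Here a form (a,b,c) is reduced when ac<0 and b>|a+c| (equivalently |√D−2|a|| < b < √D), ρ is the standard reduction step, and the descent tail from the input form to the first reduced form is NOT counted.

D = 3101, ⌊√D⌋ = 55
descent: ρ → (37,17,-19)
descent: ρ → (-19,21,35)  [lands on river]
river: ρ → (35,49,-5)
river: ρ → (-5,51,25)
river: ρ → (25,49,-7)
river: ρ → (-7,49,25)
river: ρ → (25,51,-5)
river: ρ → (-5,49,35)
river: ρ → (35,21,-19)
river: ρ → (-19,55,1)
river: ρ → (1,55,-19)
ρ-cycle length = 10 (tail of 2 descent steps not counted)

10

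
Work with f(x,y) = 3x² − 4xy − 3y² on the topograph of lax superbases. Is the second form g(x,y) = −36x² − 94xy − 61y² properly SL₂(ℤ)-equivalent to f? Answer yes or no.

D₁ = 52, D₂ = 52
river cycle of f (length 10): (-3, 4, 3), (3, 2, -4), (-4, 6, 1), (1, 6, -4), (-4, 2, 3), (3, 4, -3), (-3, 2, 4), (4, 6, -1), (-1, 6, 4), (4, 2, -3)
river cycle of g (length 10): (-3, 4, 3), (3, 2, -4), (-4, 6, 1), (1, 6, -4), (-4, 2, 3), (3, 4, -3), (-3, 2, 4), (4, 6, -1), (-1, 6, 4), (4, 2, -3)
cycles coincide ⇒ equivalent

yes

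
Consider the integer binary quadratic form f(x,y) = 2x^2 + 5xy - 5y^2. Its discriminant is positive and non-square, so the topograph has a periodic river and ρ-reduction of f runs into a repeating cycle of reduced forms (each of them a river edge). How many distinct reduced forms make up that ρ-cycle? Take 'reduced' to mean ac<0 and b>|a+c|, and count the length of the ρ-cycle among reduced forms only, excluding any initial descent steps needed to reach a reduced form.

D = 65, ⌊√D⌋ = 8
river: ρ → (-5,5,2)
river: ρ → (2,7,-2)
river: ρ → (-2,5,5)
river: ρ → (5,5,-2)
river: ρ → (-2,7,2)
river: ρ → (2,5,-5)
ρ-cycle length = 6 (tail of 0 descent steps not counted)

6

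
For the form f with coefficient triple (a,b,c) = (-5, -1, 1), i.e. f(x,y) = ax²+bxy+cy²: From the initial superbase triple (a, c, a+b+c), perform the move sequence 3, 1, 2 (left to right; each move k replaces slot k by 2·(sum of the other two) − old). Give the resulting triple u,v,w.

start (-5,1,-5) = (f(1,0),f(0,1),f(1,1))
replace slot 3: 2·((-5)+1) − (-5) = -3 → (-5,1,-3)
replace slot 1: 2·(1+(-3)) − (-5) = 1 → (1,1,-3)
replace slot 2: 2·(1+(-3)) − 1 = -5 → (1,-5,-3)

1,-5,-3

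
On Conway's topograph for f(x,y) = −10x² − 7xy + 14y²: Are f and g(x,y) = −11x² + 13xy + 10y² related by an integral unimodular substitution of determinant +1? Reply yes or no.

D₁ = 609, D₂ = 609
river cycle of f (length 16): (14, 7, -10), (-10, 13, 11), (11, 9, -12), (-12, 15, 8), (8, 17, -10), (-10, 23, 2), (2, 21, -21), (-21, 21, 2), (2, 23, -10), (-10, 17, 8), … (6 more)
river cycle of g (length 16): (10, 7, -14), (-14, 21, 3), (3, 21, -14), (-14, 7, 10), (10, 13, -11), (-11, 9, 12), (12, 15, -8), (-8, 17, 10), (10, 23, -2), (-2, 21, 21), … (6 more)
cycles differ ⇒ inequivalent

no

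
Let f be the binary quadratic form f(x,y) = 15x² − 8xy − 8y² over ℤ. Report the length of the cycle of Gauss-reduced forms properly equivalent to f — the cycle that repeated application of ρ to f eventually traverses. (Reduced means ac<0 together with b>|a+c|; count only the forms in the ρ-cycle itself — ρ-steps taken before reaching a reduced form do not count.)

D = 544, ⌊√D⌋ = 23
descent: ρ → (-8,8,15)  [lands on river]
river: ρ → (15,22,-1)
river: ρ → (-1,22,15)
river: ρ → (15,8,-8)
ρ-cycle length = 4 (tail of 1 descent step not counted)

4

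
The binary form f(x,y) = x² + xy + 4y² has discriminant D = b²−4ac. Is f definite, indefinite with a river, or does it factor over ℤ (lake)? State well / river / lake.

D = b²−4ac = 1² − 4·1·4 = -15
D < 0 ⇒ definite ⇒ every region one sign ⇒ single well

well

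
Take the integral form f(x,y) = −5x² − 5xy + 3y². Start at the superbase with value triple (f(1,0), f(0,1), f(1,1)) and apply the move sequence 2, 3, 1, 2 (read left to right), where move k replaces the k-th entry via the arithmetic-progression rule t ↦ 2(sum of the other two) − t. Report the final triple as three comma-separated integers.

start (-5,3,-7) = (f(1,0),f(0,1),f(1,1))
replace slot 2: 2·((-5)+(-7)) − 3 = -27 → (-5,-27,-7)
replace slot 3: 2·((-5)+(-27)) − (-7) = -57 → (-5,-27,-57)
replace slot 1: 2·((-27)+(-57)) − (-5) = -163 → (-163,-27,-57)
replace slot 2: 2·((-163)+(-57)) − (-27) = -413 → (-163,-413,-57)

-163,-413,-57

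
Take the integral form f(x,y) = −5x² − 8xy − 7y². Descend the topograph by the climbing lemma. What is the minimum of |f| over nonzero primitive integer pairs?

translate: b→-2 (≡8 mod 10), so (5,8,7)→(5,-2,4)
flip: (5,-2,4)→(4,2,5)
reduced (well bottom): (4,2,5) with a≤c, −a<b≤a
well minimum |f| = |-4| = 4 (negative-definite)

4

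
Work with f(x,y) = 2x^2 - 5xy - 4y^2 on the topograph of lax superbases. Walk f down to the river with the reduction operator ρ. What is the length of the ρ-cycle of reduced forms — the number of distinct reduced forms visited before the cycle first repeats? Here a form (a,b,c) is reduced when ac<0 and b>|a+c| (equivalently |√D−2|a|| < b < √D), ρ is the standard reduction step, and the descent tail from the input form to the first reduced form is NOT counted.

D = 57, ⌊√D⌋ = 7
descent: ρ → (-4,5,2)  [lands on river]
river: ρ → (2,7,-1)
river: ρ → (-1,7,2)
river: ρ → (2,5,-4)
river: ρ → (-4,3,3)
river: ρ → (3,3,-4)
ρ-cycle length = 6 (tail of 1 descent step not counted)

6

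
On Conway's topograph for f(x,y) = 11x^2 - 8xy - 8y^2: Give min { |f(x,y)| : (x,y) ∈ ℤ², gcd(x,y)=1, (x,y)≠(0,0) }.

descent: ρ → (-8,8,11)  [lands on river]
river: ρ → (11,14,-5)
river: ρ → (-5,16,8)
river: ρ → (8,16,-5)
river: ρ → (-5,14,11)
river: ρ → (11,8,-8)
closes: descent 1, river 6
min |a| on river = 5

5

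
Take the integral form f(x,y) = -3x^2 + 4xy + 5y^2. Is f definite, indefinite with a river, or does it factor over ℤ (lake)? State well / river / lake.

D = b²−4ac = 4² − 4·(-3)·5 = 76
D > 0 non-square ⇒ indefinite ⇒ periodic river

river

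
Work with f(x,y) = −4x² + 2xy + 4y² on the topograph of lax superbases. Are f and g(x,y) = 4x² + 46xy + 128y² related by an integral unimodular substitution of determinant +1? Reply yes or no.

D₁ = 68, D₂ = 68
river cycle of f (length 6): (4, 6, -2), (-2, 6, 4), (4, 2, -4), (-4, 6, 2), (2, 6, -4), (-4, 2, 4)
river cycle of g (length 6): (4, 6, -2), (-2, 6, 4), (4, 2, -4), (-4, 6, 2), (2, 6, -4), (-4, 2, 4)
cycles coincide ⇒ equivalent

yes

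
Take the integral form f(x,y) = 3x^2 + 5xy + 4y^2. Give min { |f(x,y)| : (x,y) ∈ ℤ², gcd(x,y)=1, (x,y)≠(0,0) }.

translate: b→-1 (≡5 mod 6), so (3,5,4)→(3,-1,2)
flip: (3,-1,2)→(2,1,3)
reduced (well bottom): (2,1,3) with a≤c, −a<b≤a
well minimum = a = 2

2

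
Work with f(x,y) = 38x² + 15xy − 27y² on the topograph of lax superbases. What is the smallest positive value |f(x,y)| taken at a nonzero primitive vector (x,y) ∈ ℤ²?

river: ρ → (-27,39,26)
river: ρ → (26,65,-1)
river: ρ → (-1,65,26)
river: ρ → (26,39,-27)
river: ρ → (-27,15,38)
river: ρ → (38,61,-4)
river: ρ → (-4,59,53)
river: ρ → (53,47,-10)
river: ρ → (-10,53,38)
river: ρ → (38,23,-25)
river: ρ → (-25,27,36)
river: ρ → (36,45,-16)
river: ρ → (-16,51,27)
river: ρ → (27,57,-10)
river: ρ → (-10,63,9)
river: ρ → (9,63,-10)
river: ρ → (-10,57,27)
river: ρ → (27,51,-16)
river: ρ → (-16,45,36)
river: ρ → (36,27,-25)
river: ρ → (-25,23,38)
river: ρ → (38,53,-10)
river: ρ → (-10,47,53)
river: ρ → (53,59,-4)
river: ρ → (-4,61,38)
river: ρ → (38,15,-27)
closes: descent 0, river 26
min |a| on river = 1

1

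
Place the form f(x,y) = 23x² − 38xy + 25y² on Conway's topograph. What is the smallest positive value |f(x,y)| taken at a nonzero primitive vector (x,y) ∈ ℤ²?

translate: b→8 (≡-38 mod 46), so (23,-38,25)→(23,8,10)
flip: (23,8,10)→(10,-8,23)
reduced (well bottom): (10,-8,23) with a≤c, −a<b≤a
well minimum = a = 10

10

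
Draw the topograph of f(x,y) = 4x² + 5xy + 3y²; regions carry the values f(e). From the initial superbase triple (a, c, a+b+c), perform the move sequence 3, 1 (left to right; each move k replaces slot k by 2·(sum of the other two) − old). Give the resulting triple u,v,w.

start (4,3,12) = (f(1,0),f(0,1),f(1,1))
replace slot 3: 2·(4+3) − 12 = 2 → (4,3,2)
replace slot 1: 2·(3+2) − 4 = 6 → (6,3,2)

6,3,2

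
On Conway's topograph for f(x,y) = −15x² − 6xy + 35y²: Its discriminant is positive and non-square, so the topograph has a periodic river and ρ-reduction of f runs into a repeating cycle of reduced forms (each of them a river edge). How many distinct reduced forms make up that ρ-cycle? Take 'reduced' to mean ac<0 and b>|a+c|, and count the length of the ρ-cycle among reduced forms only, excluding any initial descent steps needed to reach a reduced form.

D = 2136, ⌊√D⌋ = 46
descent: ρ → (35,6,-15)
descent: ρ → (-15,24,26)  [lands on river]
river: ρ → (26,28,-13)
river: ρ → (-13,24,30)
river: ρ → (30,36,-7)
river: ρ → (-7,34,35)
river: ρ → (35,36,-6)
river: ρ → (-6,36,35)
river: ρ → (35,34,-7)
river: ρ → (-7,36,30)
river: ρ → (30,24,-13)
river: ρ → (-13,28,26)
river: ρ → (26,24,-15)
river: ρ → (-15,36,14)
river: ρ → (14,20,-31)
river: ρ → (-31,42,3)
river: ρ → (3,42,-31)
river: ρ → (-31,20,14)
river: ρ → (14,36,-15)
ρ-cycle length = 18 (tail of 2 descent steps not counted)

18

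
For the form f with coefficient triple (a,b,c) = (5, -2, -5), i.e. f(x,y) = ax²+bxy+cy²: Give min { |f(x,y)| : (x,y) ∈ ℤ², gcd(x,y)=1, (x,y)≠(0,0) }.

descent: ρ → (-5,2,5)  [lands on river]
river: ρ → (5,8,-2)
river: ρ → (-2,8,5)
river: ρ → (5,2,-5)
river: ρ → (-5,8,2)
river: ρ → (2,8,-5)
closes: descent 1, river 6
min |a| on river = 2

2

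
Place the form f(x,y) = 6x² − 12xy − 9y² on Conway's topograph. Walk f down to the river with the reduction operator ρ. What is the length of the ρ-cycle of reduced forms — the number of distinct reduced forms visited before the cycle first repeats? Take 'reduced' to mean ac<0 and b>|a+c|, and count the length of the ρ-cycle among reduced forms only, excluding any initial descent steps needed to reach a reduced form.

D = 360, ⌊√D⌋ = 18
descent: ρ → (-9,12,6)  [lands on river]
river: ρ → (6,12,-9)
river: ρ → (-9,6,9)
river: ρ → (9,12,-6)
river: ρ → (-6,12,9)
river: ρ → (9,6,-9)
ρ-cycle length = 6 (tail of 1 descent step not counted)

6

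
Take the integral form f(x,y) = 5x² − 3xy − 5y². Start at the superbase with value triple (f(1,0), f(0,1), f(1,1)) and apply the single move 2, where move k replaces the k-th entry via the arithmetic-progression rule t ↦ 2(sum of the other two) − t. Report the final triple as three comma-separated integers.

start (5,-5,-3) = (f(1,0),f(0,1),f(1,1))
replace slot 2: 2·(5+(-3)) − (-5) = 9 → (5,9,-3)

5,9,-3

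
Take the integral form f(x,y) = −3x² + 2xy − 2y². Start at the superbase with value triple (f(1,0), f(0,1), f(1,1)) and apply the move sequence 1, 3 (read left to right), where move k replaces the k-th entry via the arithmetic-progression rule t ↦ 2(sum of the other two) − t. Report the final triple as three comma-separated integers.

start (-3,-2,-3) = (f(1,0),f(0,1),f(1,1))
replace slot 1: 2·((-2)+(-3)) − (-3) = -7 → (-7,-2,-3)
replace slot 3: 2·((-7)+(-2)) − (-3) = -15 → (-7,-2,-15)

-7,-2,-15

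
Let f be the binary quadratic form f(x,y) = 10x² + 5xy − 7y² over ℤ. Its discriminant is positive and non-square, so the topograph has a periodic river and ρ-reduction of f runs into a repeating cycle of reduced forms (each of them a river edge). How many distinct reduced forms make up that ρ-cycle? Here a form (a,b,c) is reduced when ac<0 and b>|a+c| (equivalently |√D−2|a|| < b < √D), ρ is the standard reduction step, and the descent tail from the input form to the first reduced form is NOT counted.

D = 305, ⌊√D⌋ = 17
river: ρ → (-7,9,8)
river: ρ → (8,7,-8)
river: ρ → (-8,9,7)
river: ρ → (7,5,-10)
river: ρ → (-10,15,2)
river: ρ → (2,17,-2)
river: ρ → (-2,15,10)
river: ρ → (10,5,-7)
ρ-cycle length = 8 (tail of 0 descent steps not counted)

8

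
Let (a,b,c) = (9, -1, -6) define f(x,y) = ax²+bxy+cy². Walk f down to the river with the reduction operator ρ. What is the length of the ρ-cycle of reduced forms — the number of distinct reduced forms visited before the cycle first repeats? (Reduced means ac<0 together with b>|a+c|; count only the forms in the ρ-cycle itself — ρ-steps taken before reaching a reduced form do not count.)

D = 217, ⌊√D⌋ = 14
descent: ρ → (-6,13,2)  [lands on river]
river: ρ → (2,11,-12)
river: ρ → (-12,13,1)
river: ρ → (1,13,-12)
river: ρ → (-12,11,2)
river: ρ → (2,13,-6)
river: ρ → (-6,11,4)
river: ρ → (4,13,-3)
river: ρ → (-3,11,8)
river: ρ → (8,5,-6)
river: ρ → (-6,7,7)
river: ρ → (7,7,-6)
river: ρ → (-6,5,8)
river: ρ → (8,11,-3)
river: ρ → (-3,13,4)
river: ρ → (4,11,-6)
ρ-cycle length = 16 (tail of 1 descent step not counted)

16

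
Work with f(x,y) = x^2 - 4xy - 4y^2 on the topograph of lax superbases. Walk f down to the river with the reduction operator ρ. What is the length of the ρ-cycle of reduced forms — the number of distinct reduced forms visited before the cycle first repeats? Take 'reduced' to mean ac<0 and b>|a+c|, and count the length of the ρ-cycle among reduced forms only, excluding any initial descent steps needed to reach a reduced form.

D = 32, ⌊√D⌋ = 5
descent: ρ → (-4,4,1)  [lands on river]
river: ρ → (1,4,-4)
ρ-cycle length = 2 (tail of 1 descent step not counted)

2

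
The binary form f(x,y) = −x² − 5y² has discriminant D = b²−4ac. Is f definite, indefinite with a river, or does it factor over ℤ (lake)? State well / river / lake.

D = b²−4ac = 0² − 4·(-1)·(-5) = -20
D < 0 ⇒ definite ⇒ every region one sign ⇒ single well

well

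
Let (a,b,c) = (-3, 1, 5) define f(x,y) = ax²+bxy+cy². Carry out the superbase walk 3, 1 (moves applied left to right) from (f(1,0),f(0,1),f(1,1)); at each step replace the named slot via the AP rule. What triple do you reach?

start (-3,5,3) = (f(1,0),f(0,1),f(1,1))
replace slot 3: 2·((-3)+5) − 3 = 1 → (-3,5,1)
replace slot 1: 2·(5+1) − (-3) = 15 → (15,5,1)

15,5,1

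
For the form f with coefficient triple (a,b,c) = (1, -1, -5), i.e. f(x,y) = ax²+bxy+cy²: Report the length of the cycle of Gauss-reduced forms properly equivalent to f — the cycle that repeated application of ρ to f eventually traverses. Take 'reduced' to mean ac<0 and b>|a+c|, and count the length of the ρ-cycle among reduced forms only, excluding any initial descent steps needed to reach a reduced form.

D = 21, ⌊√D⌋ = 4
descent: ρ → (-5,1,1)
descent: ρ → (1,3,-3)  [lands on river]
river: ρ → (-3,3,1)
ρ-cycle length = 2 (tail of 2 descent steps not counted)

2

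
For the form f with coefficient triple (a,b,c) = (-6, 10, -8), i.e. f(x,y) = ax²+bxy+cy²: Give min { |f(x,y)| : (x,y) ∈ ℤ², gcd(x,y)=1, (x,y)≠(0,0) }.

translate: b→2 (≡-10 mod 12), so (6,-10,8)→(6,2,4)
flip: (6,2,4)→(4,-2,6)
reduced (well bottom): (4,-2,6) with a≤c, −a<b≤a
well minimum |f| = |-4| = 4 (negative-definite)

4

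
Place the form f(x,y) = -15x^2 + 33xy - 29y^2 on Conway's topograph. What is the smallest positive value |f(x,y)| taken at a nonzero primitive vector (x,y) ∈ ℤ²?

translate: b→-3 (≡-33 mod 30), so (15,-33,29)→(15,-3,11)
flip: (15,-3,11)→(11,3,15)
reduced (well bottom): (11,3,15) with a≤c, −a<b≤a
well minimum |f| = |-11| = 11 (negative-definite)

11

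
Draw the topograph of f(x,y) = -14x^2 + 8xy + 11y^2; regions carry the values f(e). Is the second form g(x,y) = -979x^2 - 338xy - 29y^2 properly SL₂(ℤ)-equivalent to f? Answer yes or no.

D₁ = 680, D₂ = 680
river cycle of f (length 10): (11, 14, -11), (-11, 8, 14), (14, 20, -5), (-5, 20, 14), (14, 8, -11), (-11, 14, 11), (11, 8, -14), (-14, 20, 5), (5, 20, -14), (-14, 8, 11)
river cycle of g (length 10): (5, 20, -14), (-14, 8, 11), (11, 14, -11), (-11, 8, 14), (14, 20, -5), (-5, 20, 14), (14, 8, -11), (-11, 14, 11), (11, 8, -14), (-14, 20, 5)
cycles coincide ⇒ equivalent

yes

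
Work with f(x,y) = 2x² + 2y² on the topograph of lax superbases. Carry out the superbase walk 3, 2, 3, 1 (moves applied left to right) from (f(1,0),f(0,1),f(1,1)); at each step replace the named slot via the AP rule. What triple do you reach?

start (2,2,4) = (f(1,0),f(0,1),f(1,1))
replace slot 3: 2·(2+2) − 4 = 4 → (2,2,4)
replace slot 2: 2·(2+4) − 2 = 10 → (2,10,4)
replace slot 3: 2·(2+10) − 4 = 20 → (2,10,20)
replace slot 1: 2·(10+20) − 2 = 58 → (58,10,20)

58,10,20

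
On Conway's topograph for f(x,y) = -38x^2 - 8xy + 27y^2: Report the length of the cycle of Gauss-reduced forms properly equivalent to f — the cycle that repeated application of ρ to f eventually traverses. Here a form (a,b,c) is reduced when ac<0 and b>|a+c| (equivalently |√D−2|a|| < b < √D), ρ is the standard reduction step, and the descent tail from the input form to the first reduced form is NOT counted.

D = 4168, ⌊√D⌋ = 64
descent: ρ → (27,62,-3)  [lands on river]
river: ρ → (-3,64,6)
river: ρ → (6,56,-43)
river: ρ → (-43,30,19)
river: ρ → (19,46,-27)
river: ρ → (-27,62,3)
river: ρ → (3,64,-6)
river: ρ → (-6,56,43)
river: ρ → (43,30,-19)
river: ρ → (-19,46,27)
ρ-cycle length = 10 (tail of 1 descent step not counted)

10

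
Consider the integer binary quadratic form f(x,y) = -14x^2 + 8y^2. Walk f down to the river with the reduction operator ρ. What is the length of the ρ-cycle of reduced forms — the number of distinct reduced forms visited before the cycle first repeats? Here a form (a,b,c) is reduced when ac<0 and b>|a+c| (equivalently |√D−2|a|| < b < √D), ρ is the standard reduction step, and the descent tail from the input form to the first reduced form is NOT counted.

D = 448, ⌊√D⌋ = 21
descent: ρ → (8,16,-6)  [lands on river]
river: ρ → (-6,20,2)
river: ρ → (2,20,-6)
river: ρ → (-6,16,8)
ρ-cycle length = 4 (tail of 1 descent step not counted)

4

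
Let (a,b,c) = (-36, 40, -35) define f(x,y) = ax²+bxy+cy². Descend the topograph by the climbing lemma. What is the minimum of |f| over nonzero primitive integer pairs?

translate: b→32 (≡-40 mod 72), so (36,-40,35)→(36,32,31)
flip: (36,32,31)→(31,-32,36)
translate: b→30 (≡-32 mod 62), so (31,-32,36)→(31,30,35)
reduced (well bottom): (31,30,35) with a≤c, −a<b≤a
well minimum |f| = |-31| = 31 (negative-definite)

31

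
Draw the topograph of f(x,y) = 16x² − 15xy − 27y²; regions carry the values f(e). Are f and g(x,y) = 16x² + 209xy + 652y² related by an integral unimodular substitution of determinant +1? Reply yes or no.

D₁ = 1953, D₂ = 1953
river cycle of f (length 16): (-27, 15, 16), (16, 17, -26), (-26, 35, 7), (7, 35, -26), (-26, 17, 16), (16, 15, -27), (-27, 39, 4), (4, 41, -17), (-17, 27, 18), (18, 9, -26), … (6 more)
river cycle of g (length 16): (16, 17, -26), (-26, 35, 7), (7, 35, -26), (-26, 17, 16), (16, 15, -27), (-27, 39, 4), (4, 41, -17), (-17, 27, 18), (18, 9, -26), (-26, 43, 1), … (6 more)
cycles coincide ⇒ equivalent

yes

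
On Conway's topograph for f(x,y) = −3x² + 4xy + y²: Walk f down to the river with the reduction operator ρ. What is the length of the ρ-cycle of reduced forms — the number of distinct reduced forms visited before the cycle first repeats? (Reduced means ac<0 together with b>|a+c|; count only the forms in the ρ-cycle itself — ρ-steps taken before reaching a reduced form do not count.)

D = 28, ⌊√D⌋ = 5
river: ρ → (1,4,-3)
river: ρ → (-3,2,2)
river: ρ → (2,2,-3)
river: ρ → (-3,4,1)
ρ-cycle length = 4 (tail of 0 descent steps not counted)

4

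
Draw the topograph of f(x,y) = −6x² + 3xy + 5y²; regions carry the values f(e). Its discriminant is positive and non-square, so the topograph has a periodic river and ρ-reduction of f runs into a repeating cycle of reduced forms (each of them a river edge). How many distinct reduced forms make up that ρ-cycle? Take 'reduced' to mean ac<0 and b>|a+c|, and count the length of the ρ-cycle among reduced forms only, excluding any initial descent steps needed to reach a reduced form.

D = 129, ⌊√D⌋ = 11
river: ρ → (5,7,-4)
river: ρ → (-4,9,3)
river: ρ → (3,9,-4)
river: ρ → (-4,7,5)
river: ρ → (5,3,-6)
river: ρ → (-6,9,2)
river: ρ → (2,11,-1)
river: ρ → (-1,11,2)
river: ρ → (2,9,-6)
river: ρ → (-6,3,5)
ρ-cycle length = 10 (tail of 0 descent steps not counted)

10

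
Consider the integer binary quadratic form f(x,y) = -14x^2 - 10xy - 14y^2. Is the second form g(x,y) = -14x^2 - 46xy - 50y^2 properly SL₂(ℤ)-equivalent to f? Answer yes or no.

D₁ = -684, D₂ = -684
f is negative-definite; reduce −f:
−f: reduced (well bottom): (14,10,14) with a≤c, −a<b≤a
flip sign back: reduced form of f is (-14,-10,-14)
g is negative-definite; reduce −g:
−g: translate: b→-10 (≡46 mod 28), so (14,46,50)→(14,-10,14)
−g: flip: (14,-10,14)→(14,10,14)
−g: reduced (well bottom): (14,10,14) with a≤c, −a<b≤a
flip sign back: reduced form of g is (-14,-10,-14)
reduced forms (-14, -10, -14) vs (-14, -10, -14) ⇒ equivalent

yes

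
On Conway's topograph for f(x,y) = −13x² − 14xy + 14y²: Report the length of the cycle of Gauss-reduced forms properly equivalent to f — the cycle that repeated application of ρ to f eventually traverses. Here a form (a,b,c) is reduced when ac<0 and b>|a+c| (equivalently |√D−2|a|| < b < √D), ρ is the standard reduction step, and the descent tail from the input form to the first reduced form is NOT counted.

D = 924, ⌊√D⌋ = 30
descent: ρ → (14,14,-13)  [lands on river]
river: ρ → (-13,12,15)
river: ρ → (15,18,-10)
river: ρ → (-10,22,11)
river: ρ → (11,22,-10)
river: ρ → (-10,18,15)
river: ρ → (15,12,-13)
river: ρ → (-13,14,14)
ρ-cycle length = 8 (tail of 1 descent step not counted)

8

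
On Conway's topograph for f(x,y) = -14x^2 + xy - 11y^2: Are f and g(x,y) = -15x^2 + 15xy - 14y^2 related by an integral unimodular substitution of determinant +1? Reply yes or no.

D₁ = -615, D₂ = -615
f is negative-definite; reduce −f:
−f: flip: (14,-1,11)→(11,1,14)
−f: reduced (well bottom): (11,1,14) with a≤c, −a<b≤a
flip sign back: reduced form of f is (-11,-1,-14)
g is negative-definite; reduce −g:
−g: translate: b→15 (≡-15 mod 30), so (15,-15,14)→(15,15,14)
−g: flip: (15,15,14)→(14,-15,15)
−g: translate: b→13 (≡-15 mod 28), so (14,-15,15)→(14,13,14)
−g: reduced (well bottom): (14,13,14) with a≤c, −a<b≤a
flip sign back: reduced form of g is (-14,-13,-14)
reduced forms (-11, -1, -14) vs (-14, -13, -14) ⇒ inequivalent

no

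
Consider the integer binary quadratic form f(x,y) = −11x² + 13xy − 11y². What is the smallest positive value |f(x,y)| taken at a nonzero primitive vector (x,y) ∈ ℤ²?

translate: b→9 (≡-13 mod 22), so (11,-13,11)→(11,9,9)
flip: (11,9,9)→(9,-9,11)
translate: b→9 (≡-9 mod 18), so (9,-9,11)→(9,9,11)
reduced (well bottom): (9,9,11) with a≤c, −a<b≤a
well minimum |f| = |-9| = 9 (negative-definite)

9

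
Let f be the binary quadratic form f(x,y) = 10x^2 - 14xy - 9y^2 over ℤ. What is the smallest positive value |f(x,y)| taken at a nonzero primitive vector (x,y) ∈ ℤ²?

descent: ρ → (-9,14,10)  [lands on river]
river: ρ → (10,6,-13)
river: ρ → (-13,20,3)
river: ρ → (3,22,-6)
river: ρ → (-6,14,15)
river: ρ → (15,16,-5)
river: ρ → (-5,14,18)
river: ρ → (18,22,-1)
river: ρ → (-1,22,18)
river: ρ → (18,14,-5)
river: ρ → (-5,16,15)
river: ρ → (15,14,-6)
river: ρ → (-6,22,3)
river: ρ → (3,20,-13)
river: ρ → (-13,6,10)
river: ρ → (10,14,-9)
river: ρ → (-9,22,2)
river: ρ → (2,22,-9)
closes: descent 1, river 18
min |a| on river = 1

1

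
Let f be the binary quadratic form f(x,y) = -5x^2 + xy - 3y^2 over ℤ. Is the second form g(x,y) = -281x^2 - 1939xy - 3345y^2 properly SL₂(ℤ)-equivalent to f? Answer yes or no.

D₁ = -59, D₂ = -59
f is negative-definite; reduce −f:
−f: flip: (5,-1,3)→(3,1,5)
−f: reduced (well bottom): (3,1,5) with a≤c, −a<b≤a
flip sign back: reduced form of f is (-3,-1,-5)
g is negative-definite; reduce −g:
−g: translate: b→253 (≡1939 mod 562), so (281,1939,3345)→(281,253,57)
−g: flip: (281,253,57)→(57,-253,281)
−g: translate: b→-25 (≡-253 mod 114), so (57,-253,281)→(57,-25,3)
−g: flip: (57,-25,3)→(3,25,57)
−g: translate: b→1 (≡25 mod 6), so (3,25,57)→(3,1,5)
−g: reduced (well bottom): (3,1,5) with a≤c, −a<b≤a
flip sign back: reduced form of g is (-3,-1,-5)
reduced forms (-3, -1, -5) vs (-3, -1, -5) ⇒ equivalent

yes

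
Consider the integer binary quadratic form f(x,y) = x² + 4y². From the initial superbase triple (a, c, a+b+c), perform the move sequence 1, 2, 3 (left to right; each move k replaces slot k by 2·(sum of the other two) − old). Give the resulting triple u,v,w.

start (1,4,5) = (f(1,0),f(0,1),f(1,1))
replace slot 1: 2·(4+5) − 1 = 17 → (17,4,5)
replace slot 2: 2·(17+5) − 4 = 40 → (17,40,5)
replace slot 3: 2·(17+40) − 5 = 109 → (17,40,109)

17,40,109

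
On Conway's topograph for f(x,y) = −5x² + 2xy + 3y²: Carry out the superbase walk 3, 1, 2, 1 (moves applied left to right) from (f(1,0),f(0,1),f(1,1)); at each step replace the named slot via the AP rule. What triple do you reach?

start (-5,3,0) = (f(1,0),f(0,1),f(1,1))
replace slot 3: 2·((-5)+3) − 0 = -4 → (-5,3,-4)
replace slot 1: 2·(3+(-4)) − (-5) = 3 → (3,3,-4)
replace slot 2: 2·(3+(-4)) − 3 = -5 → (3,-5,-4)
replace slot 1: 2·((-5)+(-4)) − 3 = -21 → (-21,-5,-4)

-21,-5,-4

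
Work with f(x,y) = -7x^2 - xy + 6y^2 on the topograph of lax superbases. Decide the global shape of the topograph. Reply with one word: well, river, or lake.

D = b²−4ac = (-1)² − 4·(-7)·6 = 169
D = 13² is a perfect square ⇒ form factors over ℤ ⇒ lakes

lake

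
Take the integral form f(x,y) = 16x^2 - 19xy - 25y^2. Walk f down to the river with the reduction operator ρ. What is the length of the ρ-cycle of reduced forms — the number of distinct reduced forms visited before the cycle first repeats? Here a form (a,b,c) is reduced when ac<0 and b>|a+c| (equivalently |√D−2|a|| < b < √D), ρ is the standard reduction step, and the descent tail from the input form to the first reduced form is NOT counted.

D = 1961, ⌊√D⌋ = 44
descent: ρ → (-25,19,16)  [lands on river]
river: ρ → (16,13,-28)
river: ρ → (-28,43,1)
river: ρ → (1,43,-28)
river: ρ → (-28,13,16)
river: ρ → (16,19,-25)
river: ρ → (-25,31,10)
river: ρ → (10,29,-28)
river: ρ → (-28,27,11)
river: ρ → (11,39,-10)
river: ρ → (-10,41,7)
river: ρ → (7,43,-4)
river: ρ → (-4,37,37)
river: ρ → (37,37,-4)
river: ρ → (-4,43,7)
river: ρ → (7,41,-10)
river: ρ → (-10,39,11)
river: ρ → (11,27,-28)
river: ρ → (-28,29,10)
river: ρ → (10,31,-25)
ρ-cycle length = 20 (tail of 1 descent step not counted)

20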